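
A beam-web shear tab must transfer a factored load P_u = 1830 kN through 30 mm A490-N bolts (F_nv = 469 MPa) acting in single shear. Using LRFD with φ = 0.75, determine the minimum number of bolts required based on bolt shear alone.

8 bolts

A_b = π·30²/4 = 706.9 mm².
Per-bolt design strength φR_n = 0.75 × 469 × 706.9 × 1 / 1000 = 248.6 kN.
n ≥ 1830 / 248.6 = 7.36 → use 8 bolts.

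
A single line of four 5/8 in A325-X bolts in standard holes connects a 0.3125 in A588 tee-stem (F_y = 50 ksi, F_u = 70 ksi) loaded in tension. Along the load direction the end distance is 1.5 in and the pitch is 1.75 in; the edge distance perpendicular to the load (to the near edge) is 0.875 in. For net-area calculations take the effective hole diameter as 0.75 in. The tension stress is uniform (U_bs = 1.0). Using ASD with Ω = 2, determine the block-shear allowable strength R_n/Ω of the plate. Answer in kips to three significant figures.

32.5 kips

Shear plane L_v = 1.5 + 3·1.75 = 6.75 in; A_gv = 6.75 × 0.3125 = 2.109 in².
A_nv = (6.75 − 3.5·0.75) × 0.3125 = 1.289 in².
A_nt = (0.875 − 0.5·0.75) × 0.3125 = 0.1562 in².
0.6 F_u A_nv = 54.14 kips; 0.6 F_y A_gv = 63.28 kips → shear rupture governs the shear term.
R_n = 54.14 + 1.0 × 70 × 0.1562 = 65.08 kips.
Allowable strength R_n/Ω = 65.08 / 2 = 32.5 kips.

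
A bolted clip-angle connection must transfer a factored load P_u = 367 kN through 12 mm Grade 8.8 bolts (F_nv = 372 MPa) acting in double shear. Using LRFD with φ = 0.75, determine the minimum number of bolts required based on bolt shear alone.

6 bolts

A_b = π·12²/4 = 113.1 mm².
Per-bolt design strength φR_n = 0.75 × 372 × 113.1 × 2 / 1000 = 63.11 kN.
n ≥ 367 / 63.11 = 5.815 → use 6 bolts.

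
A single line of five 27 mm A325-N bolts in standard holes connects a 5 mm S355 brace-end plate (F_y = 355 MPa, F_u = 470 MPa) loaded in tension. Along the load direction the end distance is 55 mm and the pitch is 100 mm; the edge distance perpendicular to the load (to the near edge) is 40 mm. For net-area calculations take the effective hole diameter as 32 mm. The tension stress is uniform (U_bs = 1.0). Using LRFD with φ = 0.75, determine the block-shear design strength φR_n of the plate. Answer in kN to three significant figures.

Shear plane L_v = 55 + 4·100 = 455 mm; A_gv = 455 × 5 = 2275 mm².
A_nv = (455 − 4.5·32) × 5 = 1555 mm².
A_nt = (40 − 0.5·32) × 5 = 120 mm².
0.6 F_u A_nv = 438.5 kN; 0.6 F_y A_gv = 484.6 kN → shear rupture governs the shear term.
R_n = 438.5 + 1.0 × 470 × 120 / 1000 = 494.9 kN.
Design strength φR_n = 0.75 × 494.9 = 371 kN.

371 kN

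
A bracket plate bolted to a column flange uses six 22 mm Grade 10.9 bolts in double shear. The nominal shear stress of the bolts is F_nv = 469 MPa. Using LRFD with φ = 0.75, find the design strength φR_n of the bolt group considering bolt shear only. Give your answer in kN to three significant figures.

A_b = π × 22² / 4 = 380.1 mm².
R_n = F_nv · A_b · n · n_s = 469 × 380.1 × 6 × 2 / 1000 = 2139 kN.
Design strength φR_n = 0.75 × 2139 = 1600 kN.

1600 kN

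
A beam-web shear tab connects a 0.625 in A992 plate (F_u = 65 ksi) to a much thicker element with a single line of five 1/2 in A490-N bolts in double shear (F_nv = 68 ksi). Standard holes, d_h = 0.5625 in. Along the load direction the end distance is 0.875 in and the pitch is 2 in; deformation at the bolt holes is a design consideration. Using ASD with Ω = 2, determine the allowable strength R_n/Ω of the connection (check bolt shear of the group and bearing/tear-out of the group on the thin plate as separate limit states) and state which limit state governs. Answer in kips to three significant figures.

Bolt shear: A_b = π·0.5²/4 = 0.1963 in²; R_n = 68 × 0.1963 × 5 × 2 = 133.5 kips → 133.5 / 2 = 66.8 kips.
Bearing (1.2 l_c t F_u ≤ 2.4 d t F_u): upper limit = 2.4·0.5·0.625·65 = 48.75 kips.
  Edge l_c = 0.875 − 0.5625/2 = 0.5938 → r_n = 28.95 kips; interior l_c = 2 − 0.5625 = 1.438 → r_n = 48.75 kips.
  R_n,bearing = 1·28.95 + 4·48.75 = 223.9 kips → 223.9 / 2 = 112 kips.
Bolt shear governs: 66.8 kips.

66.8 kips (bolt shear governs)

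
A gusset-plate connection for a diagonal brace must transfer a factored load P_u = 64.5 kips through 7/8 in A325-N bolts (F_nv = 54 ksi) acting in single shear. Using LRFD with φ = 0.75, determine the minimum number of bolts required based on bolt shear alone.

3 bolts

A_b = π·0.875²/4 = 0.6013 in².
Per-bolt design strength φR_n = 0.75 × 54 × 0.6013 × 1 = 24.35 kips.
n ≥ 64.5 / 24.35 = 2.648 → use 3 bolts.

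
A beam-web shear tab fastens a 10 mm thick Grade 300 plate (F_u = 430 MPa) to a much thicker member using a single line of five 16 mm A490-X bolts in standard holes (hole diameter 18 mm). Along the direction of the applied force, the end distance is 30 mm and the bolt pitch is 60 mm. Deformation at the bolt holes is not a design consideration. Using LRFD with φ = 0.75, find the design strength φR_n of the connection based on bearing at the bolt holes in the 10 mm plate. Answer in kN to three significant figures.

Per bolt r_n = 1.5 l_c t F_u ≤ 3.0 d t F_u; upper limit = 3.0 × 16 × 10 × 430 / 1000 = 206.4 kN.
Edge bolt: l_c = 30 − 18/2 = 21 mm → 1.5 × 21 × 10 × 430 / 1000 = 135.4 → r_n = 135.4 kN.
Interior bolts: l_c = 60 − 18 = 42 mm → 1.5 × 42 × 10 × 430 / 1000 = 270.9 → r_n = 206.4 kN.
R_n = 1 × 135.4 + 4 × 206.4 = 961 kN.
Design strength φR_n = 0.75 × 961 = 721 kN.

721 kN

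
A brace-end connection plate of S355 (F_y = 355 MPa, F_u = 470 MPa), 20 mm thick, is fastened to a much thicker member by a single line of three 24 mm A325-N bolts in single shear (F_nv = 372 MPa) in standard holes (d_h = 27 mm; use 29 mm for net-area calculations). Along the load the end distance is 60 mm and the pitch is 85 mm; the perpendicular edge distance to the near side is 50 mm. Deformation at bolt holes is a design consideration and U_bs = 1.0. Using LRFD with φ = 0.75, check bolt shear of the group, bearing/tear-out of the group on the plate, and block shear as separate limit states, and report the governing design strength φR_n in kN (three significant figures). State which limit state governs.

Bolt shear: A_b = π·24²/4 = 452.4 mm²; R_n = 372 × 452.4 × 3 × 1 / 1000 = 504.9 kN → 0.75 × 504.9 = 379 kN.
Bearing: edge l_c = 46.5, r_n = 524.5 kN; interior l_c = 58, r_n = 541.4 kN; R_n = 524.5 + 2·541.4 = 1607 kN → 1210 kN.
Block shear: A_gv = 4600, A_nv = 3150, A_nt = 710 mm²; R_n = min(0.6F_uA_nv, 0.6F_yA_gv) + U_bs·F_u·A_nt = 1222 kN → 916 kN.
Bolt shear governs: 379 kN.

379 kN (bolt shear governs)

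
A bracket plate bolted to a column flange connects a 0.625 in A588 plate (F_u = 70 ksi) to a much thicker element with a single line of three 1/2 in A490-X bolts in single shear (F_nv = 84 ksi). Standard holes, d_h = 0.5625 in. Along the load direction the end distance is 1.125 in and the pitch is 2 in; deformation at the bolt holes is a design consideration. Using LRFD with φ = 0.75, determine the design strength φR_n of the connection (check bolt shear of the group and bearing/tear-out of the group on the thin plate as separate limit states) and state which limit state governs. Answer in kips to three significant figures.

Bolt shear: A_b = π·0.5²/4 = 0.1963 in²; R_n = 84 × 0.1963 × 3 × 1 = 49.48 kips → 0.75 × 49.48 = 37.1 kips.
Bearing (1.2 l_c t F_u ≤ 2.4 d t F_u): upper limit = 2.4·0.5·0.625·70 = 52.5 kips.
  Edge l_c = 1.125 − 0.5625/2 = 0.8438 → r_n = 44.3 kips; interior l_c = 2 − 0.5625 = 1.438 → r_n = 52.5 kips.
  R_n,bearing = 1·44.3 + 2·52.5 = 149.3 kips → 0.75 × 149.3 = 112 kips.
Bolt shear governs: 37.1 kips.

37.1 kips (bolt shear governs)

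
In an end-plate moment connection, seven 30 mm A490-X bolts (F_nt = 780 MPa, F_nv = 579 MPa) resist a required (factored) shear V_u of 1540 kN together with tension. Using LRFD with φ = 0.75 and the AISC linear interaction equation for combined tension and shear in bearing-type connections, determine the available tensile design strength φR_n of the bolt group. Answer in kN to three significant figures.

1690 kN

A_b = π·30²/4 = 706.9 mm²; f_rv = 1540 × 1000 / (7 × 706.9) = 311.2 MPa.
F'_nt = 1.3 F_nt − (F_nt / φF_nv) f_rv = 1.3·780 − (780/(0.75·579))·311.2 = 455 MPa, capped at F_nt → F'_nt = 455 MPa.
R_n = F'_nt · A_b · n = 455 × 706.9 × 7 / 1000 = 2251 kN.
Design strength φR_n = 0.75 × 2251 = 1690 kN.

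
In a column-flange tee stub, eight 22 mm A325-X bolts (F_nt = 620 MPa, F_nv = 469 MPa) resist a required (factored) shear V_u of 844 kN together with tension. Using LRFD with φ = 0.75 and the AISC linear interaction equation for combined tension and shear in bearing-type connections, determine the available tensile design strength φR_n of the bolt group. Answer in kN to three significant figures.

723 kN

A_b = π·22²/4 = 380.1 mm²; f_rv = 844 × 1000 / (8 × 380.1) = 277.5 MPa.
F'_nt = 1.3 F_nt − (F_nt / φF_nv) f_rv = 1.3·620 − (620/(0.75·469))·277.5 = 316.8 MPa, capped at F_nt → F'_nt = 316.8 MPa.
R_n = F'_nt · A_b · n = 316.8 × 380.1 × 8 / 1000 = 963.4 kN.
Design strength φR_n = 0.75 × 963.4 = 723 kN.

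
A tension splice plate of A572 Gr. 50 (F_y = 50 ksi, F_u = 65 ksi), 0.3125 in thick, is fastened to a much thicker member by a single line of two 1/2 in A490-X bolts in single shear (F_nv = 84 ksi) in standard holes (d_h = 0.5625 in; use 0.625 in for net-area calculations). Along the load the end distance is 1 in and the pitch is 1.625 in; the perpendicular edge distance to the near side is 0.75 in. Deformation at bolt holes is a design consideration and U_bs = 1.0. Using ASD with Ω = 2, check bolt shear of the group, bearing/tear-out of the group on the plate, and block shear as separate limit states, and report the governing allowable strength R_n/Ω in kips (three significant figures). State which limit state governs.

14.7 kips (block shear governs)

Bolt shear: A_b = π·0.5²/4 = 0.1963 in²; R_n = 84 × 0.1963 × 2 × 1 = 32.99 kips → 32.99 / 2 = 16.5 kips.
Bearing: edge l_c = 0.7188, r_n = 17.52 kips; interior l_c = 1.062, r_n = 24.38 kips; R_n = 17.52 + 1·24.38 = 41.89 kips → 20.9 kips.
Block shear: A_gv = 0.8203, A_nv = 0.5273, A_nt = 0.1367 in²; R_n = min(0.6F_uA_nv, 0.6F_yA_gv) + U_bs·F_u·A_nt = 29.45 kips → 14.7 kips.
Block shear governs: 14.7 kips.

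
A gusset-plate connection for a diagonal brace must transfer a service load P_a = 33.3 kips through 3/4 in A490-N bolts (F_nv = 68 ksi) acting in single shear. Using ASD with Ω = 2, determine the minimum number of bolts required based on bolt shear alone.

3 bolts

A_b = π·0.75²/4 = 0.4418 in².
Per-bolt allowable strength R_n/Ω = 68 × 0.4418 × 1 / 2 = 15.02 kips.
n ≥ 33.3 / 15.02 = 2.217 → use 3 bolts.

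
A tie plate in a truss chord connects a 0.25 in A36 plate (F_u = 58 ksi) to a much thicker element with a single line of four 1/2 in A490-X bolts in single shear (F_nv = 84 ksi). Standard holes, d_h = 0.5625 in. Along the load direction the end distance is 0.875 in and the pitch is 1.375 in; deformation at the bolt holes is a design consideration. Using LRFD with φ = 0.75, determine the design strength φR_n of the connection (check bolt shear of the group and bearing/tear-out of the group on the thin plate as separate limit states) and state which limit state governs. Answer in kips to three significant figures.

Bolt shear: A_b = π·0.5²/4 = 0.1963 in²; R_n = 84 × 0.1963 × 4 × 1 = 65.97 kips → 0.75 × 65.97 = 49.5 kips.
Bearing (1.2 l_c t F_u ≤ 2.4 d t F_u): upper limit = 2.4·0.5·0.25·58 = 17.4 kips.
  Edge l_c = 0.875 − 0.5625/2 = 0.5938 → r_n = 10.33 kips; interior l_c = 1.375 − 0.5625 = 0.8125 → r_n = 14.14 kips.
  R_n,bearing = 1·10.33 + 3·14.14 = 52.74 kips → 0.75 × 52.74 = 39.6 kips.
Bearing governs: 39.6 kips.

39.6 kips (bearing governs)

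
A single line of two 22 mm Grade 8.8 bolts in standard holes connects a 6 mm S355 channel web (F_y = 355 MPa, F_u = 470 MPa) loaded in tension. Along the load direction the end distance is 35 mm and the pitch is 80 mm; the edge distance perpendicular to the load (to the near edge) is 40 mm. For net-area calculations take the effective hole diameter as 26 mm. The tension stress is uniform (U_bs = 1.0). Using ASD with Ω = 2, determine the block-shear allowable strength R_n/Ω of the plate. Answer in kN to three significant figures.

102 kN

Shear plane L_v = 35 + 1·80 = 115 mm; A_gv = 115 × 6 = 690 mm².
A_nv = (115 − 1.5·26) × 6 = 456 mm².
A_nt = (40 − 0.5·26) × 6 = 162 mm².
0.6 F_u A_nv = 128.6 kN; 0.6 F_y A_gv = 147 kN → shear rupture governs the shear term.
R_n = 128.6 + 1.0 × 470 × 162 / 1000 = 204.7 kN.
Allowable strength R_n/Ω = 204.7 / 2 = 102 kN.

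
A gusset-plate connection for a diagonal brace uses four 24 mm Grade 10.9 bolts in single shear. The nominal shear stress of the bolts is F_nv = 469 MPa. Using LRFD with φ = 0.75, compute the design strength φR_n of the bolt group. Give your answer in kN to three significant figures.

637 kN

A_b = π × 24² / 4 = 452.4 mm².
R_n = F_nv · A_b · n · n_s = 469 × 452.4 × 4 × 1 / 1000 = 848.7 kN.
Design strength φR_n = 0.75 × 848.7 = 637 kN.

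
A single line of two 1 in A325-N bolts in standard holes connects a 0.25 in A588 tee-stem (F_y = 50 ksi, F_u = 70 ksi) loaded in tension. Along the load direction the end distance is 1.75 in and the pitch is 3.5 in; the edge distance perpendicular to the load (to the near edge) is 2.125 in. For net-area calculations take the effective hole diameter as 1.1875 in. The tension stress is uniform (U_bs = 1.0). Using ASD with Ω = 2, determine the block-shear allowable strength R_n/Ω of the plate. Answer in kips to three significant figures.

Shear plane L_v = 1.75 + 1·3.5 = 5.25 in; A_gv = 5.25 × 0.25 = 1.312 in².
A_nv = (5.25 − 1.5·1.1875) × 0.25 = 0.8672 in².
A_nt = (2.125 − 0.5·1.1875) × 0.25 = 0.3828 in².
0.6 F_u A_nv = 36.42 kips; 0.6 F_y A_gv = 39.38 kips → shear rupture governs the shear term.
R_n = 36.42 + 1.0 × 70 × 0.3828 = 63.22 kips.
Allowable strength R_n/Ω = 63.22 / 2 = 31.6 kips.

31.6 kips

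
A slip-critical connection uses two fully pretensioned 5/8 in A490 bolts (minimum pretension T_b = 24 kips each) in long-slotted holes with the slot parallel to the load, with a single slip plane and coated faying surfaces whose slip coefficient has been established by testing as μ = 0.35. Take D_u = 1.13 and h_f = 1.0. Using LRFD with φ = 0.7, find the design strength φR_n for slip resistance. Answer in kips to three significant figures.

R_n = μ · D_u · h_f · T_b · n_s · n_b = 0.35 × 1.13 × 1.0 × 24 × 1 × 2 = 18.98 kips.
Design strength φR_n = 0.7 × 18.98 = 13.3 kips.

13.3 kips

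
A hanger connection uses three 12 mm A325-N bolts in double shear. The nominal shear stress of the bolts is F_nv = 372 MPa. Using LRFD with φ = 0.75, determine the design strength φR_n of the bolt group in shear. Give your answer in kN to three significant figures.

189 kN

A_b = π × 12² / 4 = 113.1 mm².
R_n = F_nv · A_b · n · n_s = 372 × 113.1 × 3 × 2 / 1000 = 252.4 kN.
Design strength φR_n = 0.75 × 252.4 = 189 kN.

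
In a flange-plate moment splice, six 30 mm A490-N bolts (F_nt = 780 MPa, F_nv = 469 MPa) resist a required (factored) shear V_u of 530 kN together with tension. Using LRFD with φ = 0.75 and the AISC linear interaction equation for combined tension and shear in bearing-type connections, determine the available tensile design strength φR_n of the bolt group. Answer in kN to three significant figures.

2340 kN

A_b = π·30²/4 = 706.9 mm²; f_rv = 530 × 1000 / (6 × 706.9) = 125 MPa.
F'_nt = 1.3 F_nt − (F_nt / φF_nv) f_rv = 1.3·780 − (780/(0.75·469))·125 = 736.9 MPa, capped at F_nt → F'_nt = 736.9 MPa.
R_n = F'_nt · A_b · n = 736.9 × 706.9 × 6 / 1000 = 3125 kN.
Design strength φR_n = 0.75 × 3125 = 2340 kN.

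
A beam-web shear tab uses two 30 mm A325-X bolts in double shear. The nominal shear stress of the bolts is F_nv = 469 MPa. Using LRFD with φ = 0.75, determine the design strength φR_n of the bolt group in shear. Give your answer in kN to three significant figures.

A_b = π × 30² / 4 = 706.9 mm².
R_n = F_nv · A_b · n · n_s = 469 × 706.9 × 2 × 2 / 1000 = 1326 kN.
Design strength φR_n = 0.75 × 1326 = 995 kN.

995 kN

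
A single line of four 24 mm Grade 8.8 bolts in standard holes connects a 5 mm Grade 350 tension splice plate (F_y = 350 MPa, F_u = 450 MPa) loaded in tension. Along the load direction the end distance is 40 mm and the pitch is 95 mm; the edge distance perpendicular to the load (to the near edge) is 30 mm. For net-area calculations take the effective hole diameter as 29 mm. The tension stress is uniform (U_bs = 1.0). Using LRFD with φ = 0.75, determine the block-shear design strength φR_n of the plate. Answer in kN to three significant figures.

Shear plane L_v = 40 + 3·95 = 325 mm; A_gv = 325 × 5 = 1625 mm².
A_nv = (325 − 3.5·29) × 5 = 1118 mm².
A_nt = (30 − 0.5·29) × 5 = 77.5 mm².
0.6 F_u A_nv = 301.7 kN; 0.6 F_y A_gv = 341.2 kN → shear rupture governs the shear term.
R_n = 301.7 + 1.0 × 450 × 77.5 / 1000 = 336.6 kN.
Design strength φR_n = 0.75 × 336.6 = 252 kN.

252 kN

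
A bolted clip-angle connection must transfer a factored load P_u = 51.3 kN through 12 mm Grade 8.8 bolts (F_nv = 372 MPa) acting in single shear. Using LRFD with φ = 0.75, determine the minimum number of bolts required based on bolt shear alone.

2 bolts

A_b = π·12²/4 = 113.1 mm².
Per-bolt design strength φR_n = 0.75 × 372 × 113.1 × 1 / 1000 = 31.55 kN.
n ≥ 51.3 / 31.55 = 1.626 → use 2 bolts.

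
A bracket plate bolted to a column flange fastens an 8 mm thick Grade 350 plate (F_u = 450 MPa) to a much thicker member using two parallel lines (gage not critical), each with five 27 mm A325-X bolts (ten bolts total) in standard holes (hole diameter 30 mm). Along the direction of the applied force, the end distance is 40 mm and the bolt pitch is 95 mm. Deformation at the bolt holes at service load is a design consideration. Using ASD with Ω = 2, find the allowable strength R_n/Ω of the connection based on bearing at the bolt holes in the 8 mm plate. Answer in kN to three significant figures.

1040 kN

Per bolt r_n = 1.2 l_c t F_u ≤ 2.4 d t F_u; upper limit = 2.4 × 27 × 8 × 450 / 1000 = 233.3 kN.
Edge bolt: l_c = 40 − 30/2 = 25 mm → 1.2 × 25 × 8 × 450 / 1000 = 108 → r_n = 108 kN.
Interior bolts: l_c = 95 − 30 = 65 mm → 1.2 × 65 × 8 × 450 / 1000 = 280.8 → r_n = 233.3 kN.
R_n = 2 × 108 + 8 × 233.3 = 2082 kN.
Allowable strength R_n/Ω = 2082 / 2 = 1040 kN.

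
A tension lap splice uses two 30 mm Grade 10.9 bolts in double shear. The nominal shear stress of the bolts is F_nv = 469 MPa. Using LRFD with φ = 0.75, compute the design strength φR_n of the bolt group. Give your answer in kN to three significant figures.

995 kN

A_b = π × 30² / 4 = 706.9 mm².
R_n = F_nv · A_b · n · n_s = 469 × 706.9 × 2 × 2 / 1000 = 1326 kN.
Design strength φR_n = 0.75 × 1326 = 995 kN.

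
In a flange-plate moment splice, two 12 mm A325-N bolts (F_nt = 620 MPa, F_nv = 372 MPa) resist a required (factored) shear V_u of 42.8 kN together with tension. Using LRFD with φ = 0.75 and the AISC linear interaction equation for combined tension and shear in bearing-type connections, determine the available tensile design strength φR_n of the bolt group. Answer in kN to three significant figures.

65.4 kN

A_b = π·12²/4 = 113.1 mm²; f_rv = 42.8 × 1000 / (2 × 113.1) = 189.2 MPa.
F'_nt = 1.3 F_nt − (F_nt / φF_nv) f_rv = 1.3·620 − (620/(0.75·372))·189.2 = 385.5 MPa, capped at F_nt → F'_nt = 385.5 MPa.
R_n = F'_nt · A_b · n = 385.5 × 113.1 × 2 / 1000 = 87.2 kN.
Design strength φR_n = 0.75 × 87.2 = 65.4 kN.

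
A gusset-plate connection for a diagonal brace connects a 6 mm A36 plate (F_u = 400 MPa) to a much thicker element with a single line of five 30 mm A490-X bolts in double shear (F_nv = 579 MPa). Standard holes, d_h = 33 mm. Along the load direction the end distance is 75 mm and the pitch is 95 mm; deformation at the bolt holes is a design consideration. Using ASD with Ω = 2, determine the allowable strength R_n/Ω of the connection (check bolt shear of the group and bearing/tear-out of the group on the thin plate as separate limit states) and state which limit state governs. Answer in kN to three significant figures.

430 kN (bearing governs)

Bolt shear: A_b = π·30²/4 = 706.9 mm²; R_n = 579 × 706.9 × 5 × 2 / 1000 = 4093 kN → 4093 / 2 = 2050 kN.
Bearing (1.2 l_c t F_u ≤ 2.4 d t F_u): upper limit = 2.4·30·6·400 / 1000 = 172.8 kN.
  Edge l_c = 75 − 33/2 = 58.5 → r_n = 168.5 kN; interior l_c = 95 − 33 = 62 → r_n = 172.8 kN.
  R_n,bearing = 1·168.5 + 4·172.8 = 859.7 kN → 859.7 / 2 = 430 kN.
Bearing governs: 430 kN.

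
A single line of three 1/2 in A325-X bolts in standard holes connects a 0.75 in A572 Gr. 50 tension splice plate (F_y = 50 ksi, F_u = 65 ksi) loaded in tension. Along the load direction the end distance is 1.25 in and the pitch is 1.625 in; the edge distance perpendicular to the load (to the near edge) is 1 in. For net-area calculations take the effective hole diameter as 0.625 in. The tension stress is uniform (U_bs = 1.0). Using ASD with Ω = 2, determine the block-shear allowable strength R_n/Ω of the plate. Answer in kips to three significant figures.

Shear plane L_v = 1.25 + 2·1.625 = 4.5 in; A_gv = 4.5 × 0.75 = 3.375 in².
A_nv = (4.5 − 2.5·0.625) × 0.75 = 2.203 in².
A_nt = (1 − 0.5·0.625) × 0.75 = 0.5156 in².
0.6 F_u A_nv = 85.92 kips; 0.6 F_y A_gv = 101.2 kips → shear rupture governs the shear term.
R_n = 85.92 + 1.0 × 65 × 0.5156 = 119.4 kips.
Allowable strength R_n/Ω = 119.4 / 2 = 59.7 kips.

59.7 kips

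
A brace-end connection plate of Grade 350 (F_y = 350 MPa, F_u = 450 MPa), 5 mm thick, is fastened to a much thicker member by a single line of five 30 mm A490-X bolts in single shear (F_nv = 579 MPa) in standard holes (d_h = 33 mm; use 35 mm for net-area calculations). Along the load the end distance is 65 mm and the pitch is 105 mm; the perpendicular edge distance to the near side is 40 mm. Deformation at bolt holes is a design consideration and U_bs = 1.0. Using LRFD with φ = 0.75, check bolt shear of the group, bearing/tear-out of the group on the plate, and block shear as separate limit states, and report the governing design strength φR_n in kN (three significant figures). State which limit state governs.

Bolt shear: A_b = π·30²/4 = 706.9 mm²; R_n = 579 × 706.9 × 5 × 1 / 1000 = 2046 kN → 0.75 × 2046 = 1530 kN.
Bearing: edge l_c = 48.5, r_n = 130.9 kN; interior l_c = 72, r_n = 162 kN; R_n = 130.9 + 4·162 = 779 kN → 584 kN.
Block shear: A_gv = 2425, A_nv = 1638, A_nt = 112.5 mm²; R_n = min(0.6F_uA_nv, 0.6F_yA_gv) + U_bs·F_u·A_nt = 492.8 kN → 370 kN.
Block shear governs: 370 kN.

370 kN (block shear governs)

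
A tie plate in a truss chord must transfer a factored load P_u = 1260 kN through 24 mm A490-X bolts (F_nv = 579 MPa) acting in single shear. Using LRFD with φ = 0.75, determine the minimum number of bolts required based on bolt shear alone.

7 bolts

A_b = π·24²/4 = 452.4 mm².
Per-bolt design strength φR_n = 0.75 × 579 × 452.4 × 1 / 1000 = 196.5 kN.
n ≥ 1260 / 196.5 = 6.414 → use 7 bolts.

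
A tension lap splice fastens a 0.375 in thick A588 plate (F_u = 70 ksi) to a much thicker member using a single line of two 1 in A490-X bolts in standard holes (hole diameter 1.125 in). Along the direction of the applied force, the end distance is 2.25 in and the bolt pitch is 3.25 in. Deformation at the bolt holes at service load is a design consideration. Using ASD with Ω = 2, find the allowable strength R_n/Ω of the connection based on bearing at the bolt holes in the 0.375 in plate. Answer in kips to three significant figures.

Per bolt r_n = 1.2 l_c t F_u ≤ 2.4 d t F_u; upper limit = 2.4 × 1 × 0.375 × 70 = 63 kips.
Edge bolt: l_c = 2.25 − 1.125/2 = 1.688 in → 1.2 × 1.688 × 0.375 × 70 = 53.16 → r_n = 53.16 kips.
Interior bolts: l_c = 3.25 − 1.125 = 2.125 in → 1.2 × 2.125 × 0.375 × 70 = 66.94 → r_n = 63 kips.
R_n = 1 × 53.16 + 1 × 63 = 116.2 kips.
Allowable strength R_n/Ω = 116.2 / 2 = 58.1 kips.

58.1 kips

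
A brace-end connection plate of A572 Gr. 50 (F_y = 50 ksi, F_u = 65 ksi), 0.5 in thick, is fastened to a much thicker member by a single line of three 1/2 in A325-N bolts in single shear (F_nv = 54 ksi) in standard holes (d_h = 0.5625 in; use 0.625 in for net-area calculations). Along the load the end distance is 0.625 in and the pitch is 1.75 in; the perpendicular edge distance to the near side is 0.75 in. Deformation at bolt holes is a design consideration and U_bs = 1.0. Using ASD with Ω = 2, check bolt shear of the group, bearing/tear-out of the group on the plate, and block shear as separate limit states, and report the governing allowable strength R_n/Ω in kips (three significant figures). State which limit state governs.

15.9 kips (bolt shear governs)

Bolt shear: A_b = π·0.5²/4 = 0.1963 in²; R_n = 54 × 0.1963 × 3 × 1 = 31.81 kips → 31.81 / 2 = 15.9 kips.
Bearing: edge l_c = 0.3438, r_n = 13.41 kips; interior l_c = 1.188, r_n = 39 kips; R_n = 13.41 + 2·39 = 91.41 kips → 45.7 kips.
Block shear: A_gv = 2.062, A_nv = 1.281, A_nt = 0.2188 in²; R_n = min(0.6F_uA_nv, 0.6F_yA_gv) + U_bs·F_u·A_nt = 64.19 kips → 32.1 kips.
Bolt shear governs: 15.9 kips.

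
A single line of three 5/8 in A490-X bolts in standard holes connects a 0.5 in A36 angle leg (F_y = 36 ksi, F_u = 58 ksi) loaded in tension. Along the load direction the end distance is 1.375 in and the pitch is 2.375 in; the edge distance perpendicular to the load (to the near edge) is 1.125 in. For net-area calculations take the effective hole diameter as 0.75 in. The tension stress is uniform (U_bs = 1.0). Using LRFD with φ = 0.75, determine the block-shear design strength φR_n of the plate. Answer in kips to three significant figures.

65.9 kips

Shear plane L_v = 1.375 + 2·2.375 = 6.125 in; A_gv = 6.125 × 0.5 = 3.062 in².
A_nv = (6.125 − 2.5·0.75) × 0.5 = 2.125 in².
A_nt = (1.125 − 0.5·0.75) × 0.5 = 0.375 in².
0.6 F_u A_nv = 73.95 kips; 0.6 F_y A_gv = 66.15 kips → shear yielding governs the shear term.
R_n = 66.15 + 1.0 × 58 × 0.375 = 87.9 kips.
Design strength φR_n = 0.75 × 87.9 = 65.9 kips.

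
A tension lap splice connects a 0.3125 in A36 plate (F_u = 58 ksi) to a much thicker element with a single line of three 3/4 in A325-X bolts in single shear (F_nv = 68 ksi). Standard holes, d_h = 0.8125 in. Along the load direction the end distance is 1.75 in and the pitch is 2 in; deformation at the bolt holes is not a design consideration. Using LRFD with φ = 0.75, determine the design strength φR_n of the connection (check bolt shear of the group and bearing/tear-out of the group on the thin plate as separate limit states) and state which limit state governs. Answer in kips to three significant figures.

Bolt shear: A_b = π·0.75²/4 = 0.4418 in²; R_n = 68 × 0.4418 × 3 × 1 = 90.12 kips → 0.75 × 90.12 = 67.6 kips.
Bearing (1.5 l_c t F_u ≤ 3.0 d t F_u): upper limit = 3.0·0.75·0.3125·58 = 40.78 kips.
  Edge l_c = 1.75 − 0.8125/2 = 1.344 → r_n = 36.53 kips; interior l_c = 2 − 0.8125 = 1.188 → r_n = 32.29 kips.
  R_n,bearing = 1·36.53 + 2·32.29 = 101.1 kips → 0.75 × 101.1 = 75.8 kips.
Bolt shear governs: 67.6 kips.

67.6 kips (bolt shear governs)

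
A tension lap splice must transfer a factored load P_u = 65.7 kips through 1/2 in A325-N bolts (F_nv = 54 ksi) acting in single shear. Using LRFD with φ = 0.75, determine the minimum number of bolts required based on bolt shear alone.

A_b = π·0.5²/4 = 0.1963 in².
Per-bolt design strength φR_n = 0.75 × 54 × 0.1963 × 1 = 7.952 kips.
n ≥ 65.7 / 7.952 = 8.262 → use 9 bolts.

9 bolts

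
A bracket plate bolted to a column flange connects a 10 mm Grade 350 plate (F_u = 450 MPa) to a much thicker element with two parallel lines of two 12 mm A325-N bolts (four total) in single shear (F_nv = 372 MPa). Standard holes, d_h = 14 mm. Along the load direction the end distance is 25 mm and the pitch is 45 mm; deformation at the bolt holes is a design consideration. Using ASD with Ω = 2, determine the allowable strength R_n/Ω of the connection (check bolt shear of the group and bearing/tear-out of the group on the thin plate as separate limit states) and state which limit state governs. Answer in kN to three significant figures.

Bolt shear: A_b = π·12²/4 = 113.1 mm²; R_n = 372 × 113.1 × 4 × 1 / 1000 = 168.3 kN → 168.3 / 2 = 84.1 kN.
Bearing (1.2 l_c t F_u ≤ 2.4 d t F_u): upper limit = 2.4·12·10·450 / 1000 = 129.6 kN.
  Edge l_c = 25 − 14/2 = 18 → r_n = 97.2 kN; interior l_c = 45 − 14 = 31 → r_n = 129.6 kN.
  R_n,bearing = 2·97.2 + 2·129.6 = 453.6 kN → 453.6 / 2 = 227 kN.
Bolt shear governs: 84.1 kN.

84.1 kN (bolt shear governs)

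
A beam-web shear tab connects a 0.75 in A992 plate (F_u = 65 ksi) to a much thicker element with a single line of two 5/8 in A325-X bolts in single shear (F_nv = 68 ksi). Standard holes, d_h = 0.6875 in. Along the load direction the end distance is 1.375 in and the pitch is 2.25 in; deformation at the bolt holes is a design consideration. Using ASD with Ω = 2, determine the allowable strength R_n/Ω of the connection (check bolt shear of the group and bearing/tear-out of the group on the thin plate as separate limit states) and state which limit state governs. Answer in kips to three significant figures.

Bolt shear: A_b = π·0.625²/4 = 0.3068 in²; R_n = 68 × 0.3068 × 2 × 1 = 41.72 kips → 41.72 / 2 = 20.9 kips.
Bearing (1.2 l_c t F_u ≤ 2.4 d t F_u): upper limit = 2.4·0.625·0.75·65 = 73.12 kips.
  Edge l_c = 1.375 − 0.6875/2 = 1.031 → r_n = 60.33 kips; interior l_c = 2.25 − 0.6875 = 1.562 → r_n = 73.12 kips.
  R_n,bearing = 1·60.33 + 1·73.12 = 133.5 kips → 133.5 / 2 = 66.7 kips.
Bolt shear governs: 20.9 kips.

20.9 kips (bolt shear governs)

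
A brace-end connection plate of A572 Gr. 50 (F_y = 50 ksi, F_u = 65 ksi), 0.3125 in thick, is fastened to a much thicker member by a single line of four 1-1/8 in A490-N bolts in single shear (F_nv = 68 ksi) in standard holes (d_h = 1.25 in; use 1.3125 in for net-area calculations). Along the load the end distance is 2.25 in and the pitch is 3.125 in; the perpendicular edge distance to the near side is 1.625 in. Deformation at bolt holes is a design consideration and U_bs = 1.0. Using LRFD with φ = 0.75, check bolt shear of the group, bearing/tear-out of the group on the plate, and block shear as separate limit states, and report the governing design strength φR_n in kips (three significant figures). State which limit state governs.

Bolt shear: A_b = π·1.125²/4 = 0.994 in²; R_n = 68 × 0.994 × 4 × 1 = 270.4 kips → 0.75 × 270.4 = 203 kips.
Bearing: edge l_c = 1.625, r_n = 39.61 kips; interior l_c = 1.875, r_n = 45.7 kips; R_n = 39.61 + 3·45.7 = 176.7 kips → 133 kips.
Block shear: A_gv = 3.633, A_nv = 2.197, A_nt = 0.3027 in²; R_n = min(0.6F_uA_nv, 0.6F_yA_gv) + U_bs·F_u·A_nt = 105.4 kips → 79 kips.
Block shear governs: 79 kips.

79 kips (block shear governs)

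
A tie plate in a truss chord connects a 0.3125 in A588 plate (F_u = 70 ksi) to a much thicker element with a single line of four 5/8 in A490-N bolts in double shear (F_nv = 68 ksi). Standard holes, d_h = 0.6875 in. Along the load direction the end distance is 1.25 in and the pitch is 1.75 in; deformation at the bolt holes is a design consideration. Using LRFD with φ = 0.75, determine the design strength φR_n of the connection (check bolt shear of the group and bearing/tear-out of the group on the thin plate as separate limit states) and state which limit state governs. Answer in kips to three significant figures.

80.6 kips (bearing governs)

Bolt shear: A_b = π·0.625²/4 = 0.3068 in²; R_n = 68 × 0.3068 × 4 × 2 = 166.9 kips → 0.75 × 166.9 = 125 kips.
Bearing (1.2 l_c t F_u ≤ 2.4 d t F_u): upper limit = 2.4·0.625·0.3125·70 = 32.81 kips.
  Edge l_c = 1.25 − 0.6875/2 = 0.9062 → r_n = 23.79 kips; interior l_c = 1.75 − 0.6875 = 1.062 → r_n = 27.89 kips.
  R_n,bearing = 1·23.79 + 3·27.89 = 107.5 kips → 0.75 × 107.5 = 80.6 kips.
Bearing governs: 80.6 kips.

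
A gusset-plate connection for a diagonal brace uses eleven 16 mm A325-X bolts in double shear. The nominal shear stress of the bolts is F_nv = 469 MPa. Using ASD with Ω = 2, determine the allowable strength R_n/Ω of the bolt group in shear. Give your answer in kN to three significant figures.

A_b = π × 16² / 4 = 201.1 mm².
R_n = F_nv · A_b · n · n_s = 469 × 201.1 × 11 × 2 / 1000 = 2075 kN.
Allowable strength R_n/Ω = 2075 / 2 = 1040 kN.

1040 kN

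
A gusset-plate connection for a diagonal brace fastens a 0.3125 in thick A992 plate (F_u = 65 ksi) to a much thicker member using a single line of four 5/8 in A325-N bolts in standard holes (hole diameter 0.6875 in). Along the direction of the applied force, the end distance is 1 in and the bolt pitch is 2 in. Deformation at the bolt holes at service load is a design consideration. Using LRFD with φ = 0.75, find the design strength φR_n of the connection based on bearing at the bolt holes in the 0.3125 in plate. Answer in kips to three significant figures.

Per bolt r_n = 1.2 l_c t F_u ≤ 2.4 d t F_u; upper limit = 2.4 × 0.625 × 0.3125 × 65 = 30.47 kips.
Edge bolt: l_c = 1 − 0.6875/2 = 0.6562 in → 1.2 × 0.6562 × 0.3125 × 65 = 16 → r_n = 16 kips.
Interior bolts: l_c = 2 − 0.6875 = 1.312 in → 1.2 × 1.312 × 0.3125 × 65 = 31.99 → r_n = 30.47 kips.
R_n = 1 × 16 + 3 × 30.47 = 107.4 kips.
Design strength φR_n = 0.75 × 107.4 = 80.6 kips.

80.6 kips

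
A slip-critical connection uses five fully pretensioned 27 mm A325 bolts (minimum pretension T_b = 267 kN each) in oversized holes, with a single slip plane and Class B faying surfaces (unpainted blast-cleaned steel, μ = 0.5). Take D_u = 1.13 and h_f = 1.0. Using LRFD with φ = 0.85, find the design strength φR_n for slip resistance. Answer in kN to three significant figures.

R_n = μ · D_u · h_f · T_b · n_s · n_b = 0.5 × 1.13 × 1.0 × 267 × 1 × 5 = 754.3 kN.
Design strength φR_n = 0.85 × 754.3 = 641 kN.

641 kN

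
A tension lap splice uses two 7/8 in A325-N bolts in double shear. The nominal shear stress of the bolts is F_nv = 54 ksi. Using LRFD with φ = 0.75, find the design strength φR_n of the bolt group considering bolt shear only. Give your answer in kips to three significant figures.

97.4 kips

A_b = π × 0.875² / 4 = 0.6013 in².
R_n = F_nv · A_b · n · n_s = 54 × 0.6013 × 2 × 2 = 129.9 kips.
Design strength φR_n = 0.75 × 129.9 = 97.4 kips.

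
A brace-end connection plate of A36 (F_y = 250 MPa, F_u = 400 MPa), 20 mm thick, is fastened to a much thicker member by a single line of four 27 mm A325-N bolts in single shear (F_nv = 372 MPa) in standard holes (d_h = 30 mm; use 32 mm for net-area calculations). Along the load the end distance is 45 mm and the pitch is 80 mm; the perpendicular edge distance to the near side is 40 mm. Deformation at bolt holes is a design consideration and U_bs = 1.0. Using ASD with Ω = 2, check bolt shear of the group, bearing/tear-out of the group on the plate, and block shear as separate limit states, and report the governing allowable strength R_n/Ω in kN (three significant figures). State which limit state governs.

426 kN (bolt shear governs)

Bolt shear: A_b = π·27²/4 = 572.6 mm²; R_n = 372 × 572.6 × 4 × 1 / 1000 = 852 kN → 852 / 2 = 426 kN.
Bearing: edge l_c = 30, r_n = 288 kN; interior l_c = 50, r_n = 480 kN; R_n = 288 + 3·480 = 1728 kN → 864 kN.
Block shear: A_gv = 5700, A_nv = 3460, A_nt = 480 mm²; R_n = min(0.6F_uA_nv, 0.6F_yA_gv) + U_bs·F_u·A_nt = 1022 kN → 511 kN.
Bolt shear governs: 426 kN.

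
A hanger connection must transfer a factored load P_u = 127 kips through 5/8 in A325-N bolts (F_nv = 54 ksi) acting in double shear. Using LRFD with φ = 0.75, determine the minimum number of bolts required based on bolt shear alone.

A_b = π·0.625²/4 = 0.3068 in².
Per-bolt design strength φR_n = 0.75 × 54 × 0.3068 × 2 = 24.85 kips.
n ≥ 127 / 24.85 = 5.111 → use 6 bolts.

6 bolts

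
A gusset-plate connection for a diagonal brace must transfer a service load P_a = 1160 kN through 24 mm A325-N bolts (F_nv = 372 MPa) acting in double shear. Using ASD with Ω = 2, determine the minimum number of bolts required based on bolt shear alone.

A_b = π·24²/4 = 452.4 mm².
Per-bolt allowable strength R_n/Ω = 372 × 452.4 × 2 / 1000 / 2 = 168.3 kN.
n ≥ 1160 / 168.3 = 6.893 → use 7 bolts.

7 bolts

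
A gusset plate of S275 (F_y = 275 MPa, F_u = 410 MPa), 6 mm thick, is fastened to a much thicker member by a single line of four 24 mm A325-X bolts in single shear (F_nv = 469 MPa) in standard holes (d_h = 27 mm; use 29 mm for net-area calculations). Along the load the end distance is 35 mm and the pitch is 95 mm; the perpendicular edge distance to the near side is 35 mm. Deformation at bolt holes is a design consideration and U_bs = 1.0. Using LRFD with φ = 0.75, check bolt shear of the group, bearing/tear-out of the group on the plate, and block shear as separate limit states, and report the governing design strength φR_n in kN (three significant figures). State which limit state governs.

275 kN (block shear governs)

Bolt shear: A_b = π·24²/4 = 452.4 mm²; R_n = 469 × 452.4 × 4 × 1 / 1000 = 848.7 kN → 0.75 × 848.7 = 637 kN.
Bearing: edge l_c = 21.5, r_n = 63.47 kN; interior l_c = 68, r_n = 141.7 kN; R_n = 63.47 + 3·141.7 = 488.6 kN → 366 kN.
Block shear: A_gv = 1920, A_nv = 1311, A_nt = 123 mm²; R_n = min(0.6F_uA_nv, 0.6F_yA_gv) + U_bs·F_u·A_nt = 367.2 kN → 275 kN.
Block shear governs: 275 kN.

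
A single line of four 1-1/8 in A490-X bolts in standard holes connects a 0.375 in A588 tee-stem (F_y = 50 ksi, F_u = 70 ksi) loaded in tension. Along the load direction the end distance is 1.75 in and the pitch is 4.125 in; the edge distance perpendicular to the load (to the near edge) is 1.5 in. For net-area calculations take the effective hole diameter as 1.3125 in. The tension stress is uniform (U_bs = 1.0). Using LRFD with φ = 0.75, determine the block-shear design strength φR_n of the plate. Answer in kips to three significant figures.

Shear plane L_v = 1.75 + 3·4.125 = 14.12 in; A_gv = 14.12 × 0.375 = 5.297 in².
A_nv = (14.12 − 3.5·1.3125) × 0.375 = 3.574 in².
A_nt = (1.5 − 0.5·1.3125) × 0.375 = 0.3164 in².
0.6 F_u A_nv = 150.1 kips; 0.6 F_y A_gv = 158.9 kips → shear rupture governs the shear term.
R_n = 150.1 + 1.0 × 70 × 0.3164 = 172.3 kips.
Design strength φR_n = 0.75 × 172.3 = 129 kips.

129 kips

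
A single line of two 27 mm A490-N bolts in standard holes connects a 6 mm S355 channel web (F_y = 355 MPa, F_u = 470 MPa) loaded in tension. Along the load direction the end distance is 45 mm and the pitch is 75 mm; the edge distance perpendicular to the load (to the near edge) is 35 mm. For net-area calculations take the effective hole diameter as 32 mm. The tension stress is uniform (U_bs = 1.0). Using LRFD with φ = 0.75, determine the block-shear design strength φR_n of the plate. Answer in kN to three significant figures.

132 kN

Shear plane L_v = 45 + 1·75 = 120 mm; A_gv = 120 × 6 = 720 mm².
A_nv = (120 − 1.5·32) × 6 = 432 mm².
A_nt = (35 − 0.5·32) × 6 = 114 mm².
0.6 F_u A_nv = 121.8 kN; 0.6 F_y A_gv = 153.4 kN → shear rupture governs the shear term.
R_n = 121.8 + 1.0 × 470 × 114 / 1000 = 175.4 kN.
Design strength φR_n = 0.75 × 175.4 = 132 kN.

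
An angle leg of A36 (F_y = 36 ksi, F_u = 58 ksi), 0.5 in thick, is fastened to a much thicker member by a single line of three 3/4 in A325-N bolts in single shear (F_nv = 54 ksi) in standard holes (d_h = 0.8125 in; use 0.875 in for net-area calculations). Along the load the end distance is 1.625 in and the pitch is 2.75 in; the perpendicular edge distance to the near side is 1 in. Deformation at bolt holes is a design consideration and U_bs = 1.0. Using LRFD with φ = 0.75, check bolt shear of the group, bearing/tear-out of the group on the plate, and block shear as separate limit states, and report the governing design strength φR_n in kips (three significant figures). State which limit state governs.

53.7 kips (bolt shear governs)

Bolt shear: A_b = π·0.75²/4 = 0.4418 in²; R_n = 54 × 0.4418 × 3 × 1 = 71.57 kips → 0.75 × 71.57 = 53.7 kips.
Bearing: edge l_c = 1.219, r_n = 42.41 kips; interior l_c = 1.938, r_n = 52.2 kips; R_n = 42.41 + 2·52.2 = 146.8 kips → 110 kips.
Block shear: A_gv = 3.562, A_nv = 2.469, A_nt = 0.2812 in²; R_n = min(0.6F_uA_nv, 0.6F_yA_gv) + U_bs·F_u·A_nt = 93.26 kips → 69.9 kips.
Bolt shear governs: 53.7 kips.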